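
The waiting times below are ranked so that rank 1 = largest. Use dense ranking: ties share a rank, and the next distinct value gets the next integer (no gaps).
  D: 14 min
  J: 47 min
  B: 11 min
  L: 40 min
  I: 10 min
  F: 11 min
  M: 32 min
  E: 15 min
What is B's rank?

Sorted (descending): 47, 40, 32, 15, 14, 11, 11, 10
The 2 values of 11 share dense rank 6.
Remaining distinct values take the next consecutive integers.
B has value 11 min → rank 6.

6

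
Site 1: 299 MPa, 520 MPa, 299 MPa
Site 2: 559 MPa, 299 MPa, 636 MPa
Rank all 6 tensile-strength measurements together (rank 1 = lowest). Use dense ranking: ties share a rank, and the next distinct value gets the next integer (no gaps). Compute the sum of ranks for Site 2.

Sorted (ascending): 299, 299, 299, 520, 559, 636
The 3 values of 299 share dense rank 1.
Remaining distinct values take the next consecutive integers.
Site 2 values → pooled ranks: 559→3, 299→1, 636→4
Rank sum = 3 + 1 + 4 = 8

8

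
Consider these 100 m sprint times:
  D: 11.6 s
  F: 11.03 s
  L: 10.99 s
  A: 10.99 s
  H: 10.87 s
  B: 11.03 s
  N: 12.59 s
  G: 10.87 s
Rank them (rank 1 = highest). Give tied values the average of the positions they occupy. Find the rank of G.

Sorted (descending): 12.59, 11.6, 11.03, 11.03, 10.99, 10.99, 10.87, 10.87
The 2 values of 11.03 occupy positions 3–4 → average rank (3+4)/2 = 3.5.
The 2 values of 10.99 occupy positions 5–6 → average rank (5+6)/2 = 5.5.
The 2 values of 10.87 occupy positions 7–8 → average rank (7+8)/2 = 7.5.
G has value 10.87 s → rank 7.5.

7.5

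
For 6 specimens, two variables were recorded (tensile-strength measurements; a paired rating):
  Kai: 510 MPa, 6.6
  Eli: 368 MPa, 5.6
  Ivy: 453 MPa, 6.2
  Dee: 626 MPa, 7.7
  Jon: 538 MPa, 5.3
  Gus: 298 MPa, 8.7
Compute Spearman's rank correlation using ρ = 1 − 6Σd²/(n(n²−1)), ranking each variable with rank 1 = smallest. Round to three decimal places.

Ranks of variable 1: 4, 2, 3, 6, 5, 1
Ranks of variable 2: 4, 2, 3, 5, 1, 6
d = r₁ − r₂: 0, 0, 0, 1, 4, -5
d²: 0, 0, 0, 1, 16, 25; Σd² = 42
ρ = 1 − 6·42/(6·35) = 1 − 252/210 = -0.200

-0.200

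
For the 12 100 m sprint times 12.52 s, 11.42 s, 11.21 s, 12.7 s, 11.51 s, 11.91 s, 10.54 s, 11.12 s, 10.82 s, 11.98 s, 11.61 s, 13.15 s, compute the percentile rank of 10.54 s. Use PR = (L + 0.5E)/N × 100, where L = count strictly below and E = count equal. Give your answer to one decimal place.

N = 12.
Strictly below 10.54: 0. Equal to 10.54: 1.
PR = (0 + 0.5·1)/12 × 100 = 4.2

4.2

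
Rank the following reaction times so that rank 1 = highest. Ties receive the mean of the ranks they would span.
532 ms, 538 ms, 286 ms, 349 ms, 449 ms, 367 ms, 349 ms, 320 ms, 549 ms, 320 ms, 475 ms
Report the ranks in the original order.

3, 2, 11, 7.5, 5, 6, 7.5, 9.5, 1, 9.5, 4

Sorted (descending): 549, 538, 532, 475, 449, 367, 349, 349, 320, 320, 286
The 2 values of 349 occupy positions 7–8 → average rank (7+8)/2 = 7.5.
The 2 values of 320 occupy positions 9–10 → average rank (9+10)/2 = 9.5.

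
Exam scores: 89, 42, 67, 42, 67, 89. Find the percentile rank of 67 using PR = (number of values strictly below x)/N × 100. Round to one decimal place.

33.3

N = 6.
Strictly below 67: 2. Equal to 67: 2.
PR = 2/6 × 100 = 33.3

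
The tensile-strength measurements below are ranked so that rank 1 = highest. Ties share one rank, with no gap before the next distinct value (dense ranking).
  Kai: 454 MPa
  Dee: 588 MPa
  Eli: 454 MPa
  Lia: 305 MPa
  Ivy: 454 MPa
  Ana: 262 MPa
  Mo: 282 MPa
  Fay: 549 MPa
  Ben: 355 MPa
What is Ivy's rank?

Sorted (descending): 588, 549, 454, 454, 454, 355, 305, 282, 262
The 3 values of 454 share dense rank 3.
Remaining distinct values take the next consecutive integers.
Ivy has value 454 MPa → rank 3.

3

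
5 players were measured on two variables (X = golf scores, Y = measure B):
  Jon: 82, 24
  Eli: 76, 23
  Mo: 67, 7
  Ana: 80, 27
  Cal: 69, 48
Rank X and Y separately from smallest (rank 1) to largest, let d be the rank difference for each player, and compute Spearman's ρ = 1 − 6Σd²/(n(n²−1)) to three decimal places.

0.300

Ranks of variable 1: 5, 3, 1, 4, 2
Ranks of variable 2: 3, 2, 1, 4, 5
d = r₁ − r₂: 2, 1, 0, 0, -3
d²: 4, 1, 0, 0, 9; Σd² = 14
ρ = 1 − 6·14/(5·24) = 1 − 84/120 = 0.300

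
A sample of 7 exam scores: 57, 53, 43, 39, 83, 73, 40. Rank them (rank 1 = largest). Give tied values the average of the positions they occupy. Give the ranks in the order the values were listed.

3, 4, 5, 7, 1, 2, 6

Sorted (descending): 83, 73, 57, 53, 43, 40, 39
No ties — each value takes its position as its rank.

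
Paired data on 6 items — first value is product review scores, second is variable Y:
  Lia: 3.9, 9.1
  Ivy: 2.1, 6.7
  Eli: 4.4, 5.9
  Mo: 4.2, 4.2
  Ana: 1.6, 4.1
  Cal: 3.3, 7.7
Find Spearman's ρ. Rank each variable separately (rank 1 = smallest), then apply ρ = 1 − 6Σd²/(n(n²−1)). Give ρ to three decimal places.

0.143

Ranks of variable 1: 4, 2, 6, 5, 1, 3
Ranks of variable 2: 6, 4, 3, 2, 1, 5
d = r₁ − r₂: -2, -2, 3, 3, 0, -2
d²: 4, 4, 9, 9, 0, 4; Σd² = 30
ρ = 1 − 6·30/(6·35) = 1 − 180/210 = 0.143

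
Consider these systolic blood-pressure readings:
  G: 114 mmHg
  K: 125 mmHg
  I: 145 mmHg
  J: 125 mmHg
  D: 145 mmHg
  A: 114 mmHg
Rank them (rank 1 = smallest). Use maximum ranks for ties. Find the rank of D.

Sorted (ascending): 114, 114, 125, 125, 145, 145
The 2 values of 114 occupy positions 1–2 → each gets rank 2.
The 2 values of 125 occupy positions 3–4 → each gets rank 4.
The 2 values of 145 occupy positions 5–6 → each gets rank 6.
D has value 145 mmHg → rank 6.

6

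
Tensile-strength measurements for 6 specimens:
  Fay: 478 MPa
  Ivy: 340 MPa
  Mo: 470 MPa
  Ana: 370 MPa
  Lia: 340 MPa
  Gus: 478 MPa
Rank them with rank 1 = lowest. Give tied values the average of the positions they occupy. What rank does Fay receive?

Sorted (ascending): 340, 340, 370, 470, 478, 478
The 2 values of 340 occupy positions 1–2 → average rank (1+2)/2 = 1.5.
The 2 values of 478 occupy positions 5–6 → average rank (5+6)/2 = 5.5.
Fay has value 478 MPa → rank 5.5.

5.5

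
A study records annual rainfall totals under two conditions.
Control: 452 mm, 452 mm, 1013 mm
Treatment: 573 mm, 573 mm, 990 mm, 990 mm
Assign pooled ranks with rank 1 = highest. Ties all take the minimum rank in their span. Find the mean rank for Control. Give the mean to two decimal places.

Sorted (descending): 1013, 990, 990, 573, 573, 452, 452
The 2 values of 990 occupy positions 2–3 → each gets rank 2.
The 2 values of 573 occupy positions 4–5 → each gets rank 4.
The 2 values of 452 occupy positions 6–7 → each gets rank 6.
Control values → pooled ranks: 452→6, 452→6, 1013→1
Mean rank = (6 + 6 + 1) / 3 = 4.33

4.33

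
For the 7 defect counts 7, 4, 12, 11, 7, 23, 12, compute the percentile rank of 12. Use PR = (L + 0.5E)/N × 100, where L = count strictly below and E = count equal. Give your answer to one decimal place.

71.4

N = 7.
Strictly below 12: 4. Equal to 12: 2.
PR = (4 + 0.5·2)/7 × 100 = 71.4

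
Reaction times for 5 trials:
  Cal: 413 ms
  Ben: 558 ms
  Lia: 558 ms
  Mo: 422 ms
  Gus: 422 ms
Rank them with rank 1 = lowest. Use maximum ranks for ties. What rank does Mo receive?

Sorted (ascending): 413, 422, 422, 558, 558
The 2 values of 422 occupy positions 2–3 → each gets rank 3.
The 2 values of 558 occupy positions 4–5 → each gets rank 5.
Mo has value 422 ms → rank 3.

3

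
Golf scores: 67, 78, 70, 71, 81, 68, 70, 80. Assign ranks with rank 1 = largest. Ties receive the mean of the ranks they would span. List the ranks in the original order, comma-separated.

Sorted (descending): 81, 80, 78, 71, 70, 70, 68, 67
The 2 values of 70 occupy positions 5–6 → average rank (5+6)/2 = 5.5.

8, 3, 5.5, 4, 1, 7, 5.5, 2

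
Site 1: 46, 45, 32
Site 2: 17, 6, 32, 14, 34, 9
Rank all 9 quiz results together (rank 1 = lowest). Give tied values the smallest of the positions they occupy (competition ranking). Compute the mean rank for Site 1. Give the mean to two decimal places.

Sorted (ascending): 6, 9, 14, 17, 32, 32, 34, 45, 46
The 2 values of 32 occupy positions 5–6 → each gets rank 5.
Site 1 values → pooled ranks: 46→9, 45→8, 32→5
Mean rank = (9 + 8 + 5) / 3 = 7.33

7.33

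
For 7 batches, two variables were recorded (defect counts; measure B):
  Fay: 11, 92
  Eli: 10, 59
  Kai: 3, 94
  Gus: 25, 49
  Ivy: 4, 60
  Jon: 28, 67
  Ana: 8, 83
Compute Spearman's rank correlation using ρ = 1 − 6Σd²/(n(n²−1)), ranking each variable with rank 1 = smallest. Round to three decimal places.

Ranks of variable 1: 5, 4, 1, 6, 2, 7, 3
Ranks of variable 2: 6, 2, 7, 1, 3, 4, 5
d = r₁ − r₂: -1, 2, -6, 5, -1, 3, -2
d²: 1, 4, 36, 25, 1, 9, 4; Σd² = 80
ρ = 1 − 6·80/(7·48) = 1 − 480/336 = -0.429

-0.429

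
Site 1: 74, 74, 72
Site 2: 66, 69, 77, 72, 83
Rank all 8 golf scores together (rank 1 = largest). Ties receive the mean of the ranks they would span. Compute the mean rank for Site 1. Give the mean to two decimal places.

Sorted (descending): 83, 77, 74, 74, 72, 72, 69, 66
The 2 values of 74 occupy positions 3–4 → average rank (3+4)/2 = 3.5.
The 2 values of 72 occupy positions 5–6 → average rank (5+6)/2 = 5.5.
Site 1 values → pooled ranks: 74→3.5, 74→3.5, 72→5.5
Mean rank = (3.5 + 3.5 + 5.5) / 3 = 4.17

4.17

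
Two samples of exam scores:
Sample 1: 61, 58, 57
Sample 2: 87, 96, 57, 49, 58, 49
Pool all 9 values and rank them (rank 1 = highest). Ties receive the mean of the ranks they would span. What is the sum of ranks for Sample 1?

14

Sorted (descending): 96, 87, 61, 58, 58, 57, 57, 49, 49
The 2 values of 58 occupy positions 4–5 → average rank (4+5)/2 = 4.5.
The 2 values of 57 occupy positions 6–7 → average rank (6+7)/2 = 6.5.
The 2 values of 49 occupy positions 8–9 → average rank (8+9)/2 = 8.5.
Sample 1 values → pooled ranks: 61→3, 58→4.5, 57→6.5
Rank sum = 3 + 4.5 + 6.5 = 14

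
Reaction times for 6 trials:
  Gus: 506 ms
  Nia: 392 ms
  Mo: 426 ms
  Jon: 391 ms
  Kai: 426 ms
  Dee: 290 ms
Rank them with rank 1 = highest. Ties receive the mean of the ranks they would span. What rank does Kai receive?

2.5

Sorted (descending): 506, 426, 426, 392, 391, 290
The 2 values of 426 occupy positions 2–3 → average rank (2+3)/2 = 2.5.
Kai has value 426 ms → rank 2.5.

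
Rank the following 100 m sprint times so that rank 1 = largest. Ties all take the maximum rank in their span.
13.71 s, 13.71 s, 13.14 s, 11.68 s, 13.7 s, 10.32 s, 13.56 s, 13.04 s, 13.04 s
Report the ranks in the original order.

Sorted (descending): 13.71, 13.71, 13.7, 13.56, 13.14, 13.04, 13.04, 11.68, 10.32
The 2 values of 13.71 occupy positions 1–2 → each gets rank 2.
The 2 values of 13.04 occupy positions 6–7 → each gets rank 7.

2, 2, 5, 8, 3, 9, 4, 7, 7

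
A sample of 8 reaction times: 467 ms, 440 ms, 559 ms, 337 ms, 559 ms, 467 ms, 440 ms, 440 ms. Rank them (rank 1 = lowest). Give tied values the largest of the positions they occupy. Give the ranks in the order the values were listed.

Sorted (ascending): 337, 440, 440, 440, 467, 467, 559, 559
The 3 values of 440 occupy positions 2–4 → each gets rank 4.
The 2 values of 467 occupy positions 5–6 → each gets rank 6.
The 2 values of 559 occupy positions 7–8 → each gets rank 8.

6, 4, 8, 1, 8, 6, 4, 4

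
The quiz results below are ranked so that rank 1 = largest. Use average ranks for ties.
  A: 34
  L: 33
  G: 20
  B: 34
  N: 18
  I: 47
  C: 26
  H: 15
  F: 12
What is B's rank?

Sorted (descending): 47, 34, 34, 33, 26, 20, 18, 15, 12
The 2 values of 34 occupy positions 2–3 → average rank (2+3)/2 = 2.5.
B has value 34 → rank 2.5.

2.5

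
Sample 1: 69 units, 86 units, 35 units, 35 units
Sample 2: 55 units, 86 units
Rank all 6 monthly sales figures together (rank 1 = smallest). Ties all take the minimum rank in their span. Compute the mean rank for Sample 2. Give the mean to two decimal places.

Sorted (ascending): 35, 35, 55, 69, 86, 86
The 2 values of 35 occupy positions 1–2 → each gets rank 1.
The 2 values of 86 occupy positions 5–6 → each gets rank 5.
Sample 2 values → pooled ranks: 55→3, 86→5
Mean rank = (3 + 5) / 2 = 4.00

4.00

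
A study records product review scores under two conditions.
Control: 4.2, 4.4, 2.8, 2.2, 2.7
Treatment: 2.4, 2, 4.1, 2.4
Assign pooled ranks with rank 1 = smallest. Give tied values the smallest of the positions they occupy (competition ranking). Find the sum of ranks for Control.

30

Sorted (ascending): 2, 2.2, 2.4, 2.4, 2.7, 2.8, 4.1, 4.2, 4.4
The 2 values of 2.4 occupy positions 3–4 → each gets rank 3.
Control values → pooled ranks: 4.2→8, 4.4→9, 2.8→6, 2.2→2, 2.7→5
Rank sum = 8 + 9 + 6 + 2 + 5 = 30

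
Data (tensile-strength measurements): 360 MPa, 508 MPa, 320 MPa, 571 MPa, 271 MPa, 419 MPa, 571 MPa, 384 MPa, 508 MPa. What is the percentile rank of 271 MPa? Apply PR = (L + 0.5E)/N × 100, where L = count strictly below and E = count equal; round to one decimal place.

5.6

N = 9.
Strictly below 271: 0. Equal to 271: 1.
PR = (0 + 0.5·1)/9 × 100 = 5.6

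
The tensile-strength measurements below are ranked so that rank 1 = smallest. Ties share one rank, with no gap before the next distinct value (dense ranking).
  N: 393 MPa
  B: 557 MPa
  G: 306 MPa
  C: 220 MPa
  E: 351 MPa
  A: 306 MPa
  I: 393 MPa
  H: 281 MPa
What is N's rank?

5

Sorted (ascending): 220, 281, 306, 306, 351, 393, 393, 557
The 2 values of 306 share dense rank 3.
The 2 values of 393 share dense rank 5.
Remaining distinct values take the next consecutive integers.
N has value 393 MPa → rank 5.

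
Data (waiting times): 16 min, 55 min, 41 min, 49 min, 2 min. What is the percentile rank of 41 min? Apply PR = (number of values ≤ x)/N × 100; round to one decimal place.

60.0

N = 5.
Strictly below 41: 2. Equal to 41: 1.
PR = 3/5 × 100 = 60.0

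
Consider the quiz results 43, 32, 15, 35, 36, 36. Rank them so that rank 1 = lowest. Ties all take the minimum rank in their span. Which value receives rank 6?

43

Sorted (ascending): 15, 32, 35, 36, 36, 43
The 2 values of 36 occupy positions 4–5 → each gets rank 4.
Rank 6 → value 43.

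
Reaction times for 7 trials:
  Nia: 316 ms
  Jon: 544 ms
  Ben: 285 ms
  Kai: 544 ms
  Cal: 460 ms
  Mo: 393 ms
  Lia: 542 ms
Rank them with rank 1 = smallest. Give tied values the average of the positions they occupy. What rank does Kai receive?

6.5

Sorted (ascending): 285, 316, 393, 460, 542, 544, 544
The 2 values of 544 occupy positions 6–7 → average rank (6+7)/2 = 6.5.
Kai has value 544 ms → rank 6.5.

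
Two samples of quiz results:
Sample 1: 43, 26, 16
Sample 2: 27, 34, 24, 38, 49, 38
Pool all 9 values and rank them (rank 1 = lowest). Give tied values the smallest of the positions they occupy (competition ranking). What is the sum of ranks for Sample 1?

Sorted (ascending): 16, 24, 26, 27, 34, 38, 38, 43, 49
The 2 values of 38 occupy positions 6–7 → each gets rank 6.
Sample 1 values → pooled ranks: 43→8, 26→3, 16→1
Rank sum = 8 + 3 + 1 = 12

12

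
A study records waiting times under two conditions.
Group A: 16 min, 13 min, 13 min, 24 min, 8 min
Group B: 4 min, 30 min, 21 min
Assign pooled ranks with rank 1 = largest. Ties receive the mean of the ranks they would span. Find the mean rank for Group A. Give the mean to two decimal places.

Sorted (descending): 30, 24, 21, 16, 13, 13, 8, 4
The 2 values of 13 occupy positions 5–6 → average rank (5+6)/2 = 5.5.
Group A values → pooled ranks: 16→4, 13→5.5, 13→5.5, 24→2, 8→7
Mean rank = (4 + 5.5 + 5.5 + 2 + 7) / 5 = 4.80

4.80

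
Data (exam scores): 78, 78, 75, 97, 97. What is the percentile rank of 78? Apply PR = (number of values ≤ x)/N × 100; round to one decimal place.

N = 5.
Strictly below 78: 1. Equal to 78: 2.
PR = 3/5 × 100 = 60.0

60.0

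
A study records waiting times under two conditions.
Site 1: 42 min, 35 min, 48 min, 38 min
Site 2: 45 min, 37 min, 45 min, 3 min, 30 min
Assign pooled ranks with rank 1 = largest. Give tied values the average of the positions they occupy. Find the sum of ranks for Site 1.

Sorted (descending): 48, 45, 45, 42, 38, 37, 35, 30, 3
The 2 values of 45 occupy positions 2–3 → average rank (2+3)/2 = 2.5.
Site 1 values → pooled ranks: 42→4, 35→7, 48→1, 38→5
Rank sum = 4 + 7 + 1 + 5 = 17

17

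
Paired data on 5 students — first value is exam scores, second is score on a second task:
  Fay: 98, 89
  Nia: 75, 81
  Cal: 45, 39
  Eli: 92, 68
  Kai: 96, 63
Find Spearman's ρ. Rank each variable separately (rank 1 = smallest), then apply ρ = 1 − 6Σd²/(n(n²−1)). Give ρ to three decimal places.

Ranks of variable 1: 5, 2, 1, 3, 4
Ranks of variable 2: 5, 4, 1, 3, 2
d = r₁ − r₂: 0, -2, 0, 0, 2
d²: 0, 4, 0, 0, 4; Σd² = 8
ρ = 1 − 6·8/(5·24) = 1 − 48/120 = 0.600

0.600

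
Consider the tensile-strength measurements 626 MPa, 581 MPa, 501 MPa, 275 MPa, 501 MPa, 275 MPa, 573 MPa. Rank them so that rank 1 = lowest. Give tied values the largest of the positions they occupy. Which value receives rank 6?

Sorted (ascending): 275, 275, 501, 501, 573, 581, 626
The 2 values of 275 occupy positions 1–2 → each gets rank 2.
The 2 values of 501 occupy positions 3–4 → each gets rank 4.
Rank 6 → value 581.

581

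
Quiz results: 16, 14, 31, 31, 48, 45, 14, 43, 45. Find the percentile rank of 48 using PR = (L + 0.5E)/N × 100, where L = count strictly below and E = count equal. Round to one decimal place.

94.4

N = 9.
Strictly below 48: 8. Equal to 48: 1.
PR = (8 + 0.5·1)/9 × 100 = 94.4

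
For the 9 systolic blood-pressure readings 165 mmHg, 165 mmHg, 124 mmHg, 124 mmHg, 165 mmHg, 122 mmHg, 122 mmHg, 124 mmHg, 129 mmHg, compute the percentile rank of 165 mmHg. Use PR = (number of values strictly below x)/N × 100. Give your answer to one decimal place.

66.7

N = 9.
Strictly below 165: 6. Equal to 165: 3.
PR = 6/9 × 100 = 66.7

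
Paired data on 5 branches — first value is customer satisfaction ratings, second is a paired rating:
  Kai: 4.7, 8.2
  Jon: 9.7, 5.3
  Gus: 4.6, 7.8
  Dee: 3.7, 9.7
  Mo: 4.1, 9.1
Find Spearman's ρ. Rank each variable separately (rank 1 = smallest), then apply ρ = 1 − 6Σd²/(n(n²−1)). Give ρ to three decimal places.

Ranks of variable 1: 4, 5, 3, 1, 2
Ranks of variable 2: 3, 1, 2, 5, 4
d = r₁ − r₂: 1, 4, 1, -4, -2
d²: 1, 16, 1, 16, 4; Σd² = 38
ρ = 1 − 6·38/(5·24) = 1 − 228/120 = -0.900

-0.900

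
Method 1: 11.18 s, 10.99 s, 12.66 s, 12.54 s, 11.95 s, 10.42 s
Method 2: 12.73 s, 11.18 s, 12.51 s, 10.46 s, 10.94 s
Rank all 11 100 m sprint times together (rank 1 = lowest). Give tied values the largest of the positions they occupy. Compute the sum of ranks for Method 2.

Sorted (ascending): 10.42, 10.46, 10.94, 10.99, 11.18, 11.18, 11.95, 12.51, 12.54, 12.66, 12.73
The 2 values of 11.18 occupy positions 5–6 → each gets rank 6.
Method 2 values → pooled ranks: 12.73→11, 11.18→6, 12.51→8, 10.46→2, 10.94→3
Rank sum = 11 + 6 + 8 + 2 + 3 = 30

30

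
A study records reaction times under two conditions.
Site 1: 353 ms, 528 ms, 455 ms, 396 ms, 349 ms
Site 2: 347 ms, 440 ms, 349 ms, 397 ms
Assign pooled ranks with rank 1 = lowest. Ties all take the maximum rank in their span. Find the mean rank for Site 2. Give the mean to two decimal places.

4.25

Sorted (ascending): 347, 349, 349, 353, 396, 397, 440, 455, 528
The 2 values of 349 occupy positions 2–3 → each gets rank 3.
Site 2 values → pooled ranks: 347→1, 440→7, 349→3, 397→6
Mean rank = (1 + 7 + 3 + 6) / 4 = 4.25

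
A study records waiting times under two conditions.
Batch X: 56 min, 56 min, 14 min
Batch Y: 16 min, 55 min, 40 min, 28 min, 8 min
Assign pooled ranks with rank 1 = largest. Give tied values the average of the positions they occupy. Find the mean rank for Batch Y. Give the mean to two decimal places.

Sorted (descending): 56, 56, 55, 40, 28, 16, 14, 8
The 2 values of 56 occupy positions 1–2 → average rank (1+2)/2 = 1.5.
Batch Y values → pooled ranks: 16→6, 55→3, 40→4, 28→5, 8→8
Mean rank = (6 + 3 + 4 + 5 + 8) / 5 = 5.20

5.20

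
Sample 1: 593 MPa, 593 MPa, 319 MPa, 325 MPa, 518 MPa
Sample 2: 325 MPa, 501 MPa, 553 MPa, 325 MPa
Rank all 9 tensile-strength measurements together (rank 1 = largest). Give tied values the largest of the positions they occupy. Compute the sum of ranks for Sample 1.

25

Sorted (descending): 593, 593, 553, 518, 501, 325, 325, 325, 319
The 2 values of 593 occupy positions 1–2 → each gets rank 2.
The 3 values of 325 occupy positions 6–8 → each gets rank 8.
Sample 1 values → pooled ranks: 593→2, 593→2, 319→9, 325→8, 518→4
Rank sum = 2 + 2 + 9 + 8 + 4 = 25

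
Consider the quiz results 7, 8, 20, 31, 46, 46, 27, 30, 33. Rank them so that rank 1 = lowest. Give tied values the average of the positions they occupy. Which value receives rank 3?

Sorted (ascending): 7, 8, 20, 27, 30, 31, 33, 46, 46
The 2 values of 46 occupy positions 8–9 → average rank (8+9)/2 = 8.5.
Rank 3 → value 20.

20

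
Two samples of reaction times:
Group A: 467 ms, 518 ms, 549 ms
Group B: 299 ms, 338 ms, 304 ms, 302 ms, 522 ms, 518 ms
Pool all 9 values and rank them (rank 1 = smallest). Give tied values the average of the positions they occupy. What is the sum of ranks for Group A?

Sorted (ascending): 299, 302, 304, 338, 467, 518, 518, 522, 549
The 2 values of 518 occupy positions 6–7 → average rank (6+7)/2 = 6.5.
Group A values → pooled ranks: 467→5, 518→6.5, 549→9
Rank sum = 5 + 6.5 + 9 = 20.5

20.5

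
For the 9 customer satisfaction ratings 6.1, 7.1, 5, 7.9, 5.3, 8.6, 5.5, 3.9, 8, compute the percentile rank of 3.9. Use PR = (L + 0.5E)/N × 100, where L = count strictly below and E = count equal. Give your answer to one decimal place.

N = 9.
Strictly below 3.9: 0. Equal to 3.9: 1.
PR = (0 + 0.5·1)/9 × 100 = 5.6

5.6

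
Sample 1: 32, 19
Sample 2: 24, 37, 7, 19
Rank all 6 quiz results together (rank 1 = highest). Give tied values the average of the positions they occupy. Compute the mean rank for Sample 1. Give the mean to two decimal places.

3.25

Sorted (descending): 37, 32, 24, 19, 19, 7
The 2 values of 19 occupy positions 4–5 → average rank (4+5)/2 = 4.5.
Sample 1 values → pooled ranks: 32→2, 19→4.5
Mean rank = (2 + 4.5) / 2 = 3.25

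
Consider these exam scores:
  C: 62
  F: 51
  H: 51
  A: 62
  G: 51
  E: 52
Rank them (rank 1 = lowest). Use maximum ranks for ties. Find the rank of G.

Sorted (ascending): 51, 51, 51, 52, 62, 62
The 3 values of 51 occupy positions 1–3 → each gets rank 3.
The 2 values of 62 occupy positions 5–6 → each gets rank 6.
G has value 51 → rank 3.

3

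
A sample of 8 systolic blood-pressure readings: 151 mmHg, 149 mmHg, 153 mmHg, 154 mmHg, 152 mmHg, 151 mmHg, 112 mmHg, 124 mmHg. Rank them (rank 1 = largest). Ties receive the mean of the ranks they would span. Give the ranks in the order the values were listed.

Sorted (descending): 154, 153, 152, 151, 151, 149, 124, 112
The 2 values of 151 occupy positions 4–5 → average rank (4+5)/2 = 4.5.

4.5, 6, 2, 1, 3, 4.5, 8, 7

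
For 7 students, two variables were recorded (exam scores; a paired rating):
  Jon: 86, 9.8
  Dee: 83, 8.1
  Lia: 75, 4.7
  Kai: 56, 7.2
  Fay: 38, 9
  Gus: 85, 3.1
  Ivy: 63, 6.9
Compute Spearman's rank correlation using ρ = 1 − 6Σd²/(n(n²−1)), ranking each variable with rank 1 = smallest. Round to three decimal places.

-0.036

Ranks of variable 1: 7, 5, 4, 2, 1, 6, 3
Ranks of variable 2: 7, 5, 2, 4, 6, 1, 3
d = r₁ − r₂: 0, 0, 2, -2, -5, 5, 0
d²: 0, 0, 4, 4, 25, 25, 0; Σd² = 58
ρ = 1 − 6·58/(7·48) = 1 − 348/336 = -0.036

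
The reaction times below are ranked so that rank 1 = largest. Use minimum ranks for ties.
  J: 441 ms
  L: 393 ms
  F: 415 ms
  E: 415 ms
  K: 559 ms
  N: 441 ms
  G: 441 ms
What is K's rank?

Sorted (descending): 559, 441, 441, 441, 415, 415, 393
The 3 values of 441 occupy positions 2–4 → each gets rank 2.
The 2 values of 415 occupy positions 5–6 → each gets rank 5.
K has value 559 ms → rank 1.

1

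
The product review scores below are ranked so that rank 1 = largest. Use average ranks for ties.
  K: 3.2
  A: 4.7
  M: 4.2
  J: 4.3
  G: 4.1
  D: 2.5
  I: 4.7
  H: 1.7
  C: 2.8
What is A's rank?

1.5

Sorted (descending): 4.7, 4.7, 4.3, 4.2, 4.1, 3.2, 2.8, 2.5, 1.7
The 2 values of 4.7 occupy positions 1–2 → average rank (1+2)/2 = 1.5.
A has value 4.7 → rank 1.5.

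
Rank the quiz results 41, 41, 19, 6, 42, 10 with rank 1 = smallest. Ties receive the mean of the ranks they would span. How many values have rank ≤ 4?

3

Sorted (ascending): 6, 10, 19, 41, 41, 42
The 2 values of 41 occupy positions 4–5 → average rank (4+5)/2 = 4.5.
Ranks ≤ 4: {1, 2, 3} → 3 values.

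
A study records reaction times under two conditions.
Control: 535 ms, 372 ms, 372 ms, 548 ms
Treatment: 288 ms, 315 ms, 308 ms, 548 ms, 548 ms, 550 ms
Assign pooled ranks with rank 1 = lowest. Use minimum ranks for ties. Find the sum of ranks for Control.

Sorted (ascending): 288, 308, 315, 372, 372, 535, 548, 548, 548, 550
The 2 values of 372 occupy positions 4–5 → each gets rank 4.
The 3 values of 548 occupy positions 7–9 → each gets rank 7.
Control values → pooled ranks: 535→6, 372→4, 372→4, 548→7
Rank sum = 6 + 4 + 4 + 7 = 21

21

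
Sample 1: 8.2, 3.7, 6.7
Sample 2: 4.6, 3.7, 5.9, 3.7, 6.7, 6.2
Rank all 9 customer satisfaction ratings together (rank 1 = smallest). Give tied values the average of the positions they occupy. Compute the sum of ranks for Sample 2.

26.5

Sorted (ascending): 3.7, 3.7, 3.7, 4.6, 5.9, 6.2, 6.7, 6.7, 8.2
The 3 values of 3.7 occupy positions 1–3 → average rank 2.
The 2 values of 6.7 occupy positions 7–8 → average rank (7+8)/2 = 7.5.
Sample 2 values → pooled ranks: 4.6→4, 3.7→2, 5.9→5, 3.7→2, 6.7→7.5, 6.2→6
Rank sum = 4 + 2 + 5 + 2 + 7.5 + 6 = 26.5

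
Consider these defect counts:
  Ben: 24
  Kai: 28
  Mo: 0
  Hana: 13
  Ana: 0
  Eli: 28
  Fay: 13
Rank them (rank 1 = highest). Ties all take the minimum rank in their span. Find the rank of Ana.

6

Sorted (descending): 28, 28, 24, 13, 13, 0, 0
The 2 values of 28 occupy positions 1–2 → each gets rank 1.
The 2 values of 13 occupy positions 4–5 → each gets rank 4.
The 2 values of 0 occupy positions 6–7 → each gets rank 6.
Ana has value 0 → rank 6.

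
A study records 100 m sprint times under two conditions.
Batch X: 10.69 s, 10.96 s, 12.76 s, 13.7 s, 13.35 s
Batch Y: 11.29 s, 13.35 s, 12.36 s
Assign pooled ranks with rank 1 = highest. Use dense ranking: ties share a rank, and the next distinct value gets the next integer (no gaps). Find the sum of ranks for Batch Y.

Sorted (descending): 13.7, 13.35, 13.35, 12.76, 12.36, 11.29, 10.96, 10.69
The 2 values of 13.35 share dense rank 2.
Remaining distinct values take the next consecutive integers.
Batch Y values → pooled ranks: 11.29→5, 13.35→2, 12.36→4
Rank sum = 5 + 2 + 4 = 11

11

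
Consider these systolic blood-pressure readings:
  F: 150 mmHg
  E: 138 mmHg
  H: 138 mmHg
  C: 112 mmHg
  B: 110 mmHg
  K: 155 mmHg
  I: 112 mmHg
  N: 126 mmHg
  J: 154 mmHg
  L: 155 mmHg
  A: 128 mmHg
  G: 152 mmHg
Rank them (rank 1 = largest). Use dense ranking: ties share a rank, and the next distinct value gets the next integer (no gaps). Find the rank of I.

8

Sorted (descending): 155, 155, 154, 152, 150, 138, 138, 128, 126, 112, 112, 110
The 2 values of 155 share dense rank 1.
The 2 values of 138 share dense rank 5.
The 2 values of 112 share dense rank 8.
Remaining distinct values take the next consecutive integers.
I has value 112 mmHg → rank 8.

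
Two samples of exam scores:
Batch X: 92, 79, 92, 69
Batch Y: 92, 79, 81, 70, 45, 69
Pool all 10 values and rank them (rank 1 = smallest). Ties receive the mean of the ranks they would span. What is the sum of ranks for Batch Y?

29

Sorted (ascending): 45, 69, 69, 70, 79, 79, 81, 92, 92, 92
The 2 values of 69 occupy positions 2–3 → average rank (2+3)/2 = 2.5.
The 2 values of 79 occupy positions 5–6 → average rank (5+6)/2 = 5.5.
The 3 values of 92 occupy positions 8–10 → average rank 9.
Batch Y values → pooled ranks: 92→9, 79→5.5, 81→7, 70→4, 45→1, 69→2.5
Rank sum = 9 + 5.5 + 7 + 4 + 1 + 2.5 = 29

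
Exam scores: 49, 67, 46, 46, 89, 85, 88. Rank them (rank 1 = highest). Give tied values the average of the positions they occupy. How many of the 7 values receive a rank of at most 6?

Sorted (descending): 89, 88, 85, 67, 49, 46, 46
The 2 values of 46 occupy positions 6–7 → average rank (6+7)/2 = 6.5.
Ranks ≤ 6: {1, 2, 3, 4, 5} → 5 values.

5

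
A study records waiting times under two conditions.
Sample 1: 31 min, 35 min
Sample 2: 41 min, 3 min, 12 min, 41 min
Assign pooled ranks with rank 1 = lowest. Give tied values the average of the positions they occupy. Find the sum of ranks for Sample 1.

Sorted (ascending): 3, 12, 31, 35, 41, 41
The 2 values of 41 occupy positions 5–6 → average rank (5+6)/2 = 5.5.
Sample 1 values → pooled ranks: 31→3, 35→4
Rank sum = 3 + 4 = 7

7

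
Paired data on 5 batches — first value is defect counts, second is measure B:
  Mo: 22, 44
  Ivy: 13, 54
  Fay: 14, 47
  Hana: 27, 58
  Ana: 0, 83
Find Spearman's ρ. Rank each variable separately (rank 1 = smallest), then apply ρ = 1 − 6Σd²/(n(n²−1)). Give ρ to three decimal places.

-0.400

Ranks of variable 1: 4, 2, 3, 5, 1
Ranks of variable 2: 1, 3, 2, 4, 5
d = r₁ − r₂: 3, -1, 1, 1, -4
d²: 9, 1, 1, 1, 16; Σd² = 28
ρ = 1 − 6·28/(5·24) = 1 − 168/120 = -0.400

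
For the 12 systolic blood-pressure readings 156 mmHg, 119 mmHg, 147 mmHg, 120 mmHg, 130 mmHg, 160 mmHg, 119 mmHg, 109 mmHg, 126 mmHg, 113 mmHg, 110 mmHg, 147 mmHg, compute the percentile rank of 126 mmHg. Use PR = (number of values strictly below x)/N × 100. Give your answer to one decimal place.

50.0

N = 12.
Strictly below 126: 6. Equal to 126: 1.
PR = 6/12 × 100 = 50.0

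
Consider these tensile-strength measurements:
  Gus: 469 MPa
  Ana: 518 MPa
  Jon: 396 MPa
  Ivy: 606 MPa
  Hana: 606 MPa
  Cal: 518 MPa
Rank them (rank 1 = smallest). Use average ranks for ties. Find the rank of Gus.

Sorted (ascending): 396, 469, 518, 518, 606, 606
The 2 values of 518 occupy positions 3–4 → average rank (3+4)/2 = 3.5.
The 2 values of 606 occupy positions 5–6 → average rank (5+6)/2 = 5.5.
Gus has value 469 MPa → rank 2.

2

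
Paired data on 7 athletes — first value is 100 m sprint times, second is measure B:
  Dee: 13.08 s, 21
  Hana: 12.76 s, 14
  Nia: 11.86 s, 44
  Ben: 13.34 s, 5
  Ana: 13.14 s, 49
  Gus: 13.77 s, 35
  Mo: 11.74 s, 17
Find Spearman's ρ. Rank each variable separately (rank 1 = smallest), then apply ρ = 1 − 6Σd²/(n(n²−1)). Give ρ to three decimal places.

0.036

Ranks of variable 1: 4, 3, 2, 6, 5, 7, 1
Ranks of variable 2: 4, 2, 6, 1, 7, 5, 3
d = r₁ − r₂: 0, 1, -4, 5, -2, 2, -2
d²: 0, 1, 16, 25, 4, 4, 4; Σd² = 54
ρ = 1 − 6·54/(7·48) = 1 − 324/336 = 0.036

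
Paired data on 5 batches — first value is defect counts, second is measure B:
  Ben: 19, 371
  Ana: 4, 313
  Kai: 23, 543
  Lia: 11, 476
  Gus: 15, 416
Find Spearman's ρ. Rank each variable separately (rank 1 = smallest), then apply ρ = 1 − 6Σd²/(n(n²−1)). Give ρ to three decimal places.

Ranks of variable 1: 4, 1, 5, 2, 3
Ranks of variable 2: 2, 1, 5, 4, 3
d = r₁ − r₂: 2, 0, 0, -2, 0
d²: 4, 0, 0, 4, 0; Σd² = 8
ρ = 1 − 6·8/(5·24) = 1 − 48/120 = 0.600

0.600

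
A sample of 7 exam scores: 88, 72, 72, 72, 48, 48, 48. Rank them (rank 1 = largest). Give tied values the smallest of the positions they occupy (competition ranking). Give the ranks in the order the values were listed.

Sorted (descending): 88, 72, 72, 72, 48, 48, 48
The 3 values of 72 occupy positions 2–4 → each gets rank 2.
The 3 values of 48 occupy positions 5–7 → each gets rank 5.

1, 2, 2, 2, 5, 5, 5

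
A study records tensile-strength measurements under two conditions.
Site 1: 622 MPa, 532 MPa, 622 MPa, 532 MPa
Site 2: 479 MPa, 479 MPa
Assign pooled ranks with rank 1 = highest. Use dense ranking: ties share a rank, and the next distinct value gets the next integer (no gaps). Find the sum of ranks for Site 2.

6

Sorted (descending): 622, 622, 532, 532, 479, 479
The 2 values of 622 share dense rank 1.
The 2 values of 532 share dense rank 2.
The 2 values of 479 share dense rank 3.
Site 2 values → pooled ranks: 479→3, 479→3
Rank sum = 3 + 3 = 6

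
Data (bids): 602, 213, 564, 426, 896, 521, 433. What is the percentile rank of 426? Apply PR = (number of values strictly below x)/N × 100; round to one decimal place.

14.3

N = 7.
Strictly below 426: 1. Equal to 426: 1.
PR = 1/7 × 100 = 14.3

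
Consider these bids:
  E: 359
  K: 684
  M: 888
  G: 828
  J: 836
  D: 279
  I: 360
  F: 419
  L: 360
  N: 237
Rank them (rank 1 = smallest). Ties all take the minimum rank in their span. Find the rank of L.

4

Sorted (ascending): 237, 279, 359, 360, 360, 419, 684, 828, 836, 888
The 2 values of 360 occupy positions 4–5 → each gets rank 4.
L has value 360 → rank 4.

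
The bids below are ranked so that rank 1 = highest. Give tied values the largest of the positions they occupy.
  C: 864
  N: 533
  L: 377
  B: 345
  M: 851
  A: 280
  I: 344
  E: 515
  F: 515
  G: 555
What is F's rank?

6

Sorted (descending): 864, 851, 555, 533, 515, 515, 377, 345, 344, 280
The 2 values of 515 occupy positions 5–6 → each gets rank 6.
F has value 515 → rank 6.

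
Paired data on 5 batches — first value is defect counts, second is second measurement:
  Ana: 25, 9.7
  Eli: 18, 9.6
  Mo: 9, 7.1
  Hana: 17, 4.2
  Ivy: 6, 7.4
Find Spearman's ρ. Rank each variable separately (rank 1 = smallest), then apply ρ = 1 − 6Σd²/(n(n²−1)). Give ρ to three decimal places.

Ranks of variable 1: 5, 4, 2, 3, 1
Ranks of variable 2: 5, 4, 2, 1, 3
d = r₁ − r₂: 0, 0, 0, 2, -2
d²: 0, 0, 0, 4, 4; Σd² = 8
ρ = 1 − 6·8/(5·24) = 1 − 48/120 = 0.600

0.600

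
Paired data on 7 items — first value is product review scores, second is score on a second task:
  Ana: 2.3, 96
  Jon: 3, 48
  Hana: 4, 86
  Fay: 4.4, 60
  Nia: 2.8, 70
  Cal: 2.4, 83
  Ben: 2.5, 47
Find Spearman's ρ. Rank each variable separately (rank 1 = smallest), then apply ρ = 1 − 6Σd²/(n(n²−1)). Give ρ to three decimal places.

-0.321

Ranks of variable 1: 1, 5, 6, 7, 4, 2, 3
Ranks of variable 2: 7, 2, 6, 3, 4, 5, 1
d = r₁ − r₂: -6, 3, 0, 4, 0, -3, 2
d²: 36, 9, 0, 16, 0, 9, 4; Σd² = 74
ρ = 1 − 6·74/(7·48) = 1 − 444/336 = -0.321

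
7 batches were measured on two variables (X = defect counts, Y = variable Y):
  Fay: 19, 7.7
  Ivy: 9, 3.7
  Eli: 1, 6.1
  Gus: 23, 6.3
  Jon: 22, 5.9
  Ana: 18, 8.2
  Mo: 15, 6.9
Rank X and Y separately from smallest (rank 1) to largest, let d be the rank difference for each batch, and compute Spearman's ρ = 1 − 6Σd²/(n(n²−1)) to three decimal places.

0.214

Ranks of variable 1: 5, 2, 1, 7, 6, 4, 3
Ranks of variable 2: 6, 1, 3, 4, 2, 7, 5
d = r₁ − r₂: -1, 1, -2, 3, 4, -3, -2
d²: 1, 1, 4, 9, 16, 9, 4; Σd² = 44
ρ = 1 − 6·44/(7·48) = 1 − 264/336 = 0.214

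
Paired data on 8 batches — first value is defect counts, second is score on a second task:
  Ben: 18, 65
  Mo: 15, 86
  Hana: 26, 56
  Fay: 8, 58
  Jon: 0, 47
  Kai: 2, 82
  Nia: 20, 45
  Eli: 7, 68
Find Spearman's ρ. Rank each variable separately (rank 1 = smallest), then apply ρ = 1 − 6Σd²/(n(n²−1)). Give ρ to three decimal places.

Ranks of variable 1: 6, 5, 8, 4, 1, 2, 7, 3
Ranks of variable 2: 5, 8, 3, 4, 2, 7, 1, 6
d = r₁ − r₂: 1, -3, 5, 0, -1, -5, 6, -3
d²: 1, 9, 25, 0, 1, 25, 36, 9; Σd² = 106
ρ = 1 − 6·106/(8·63) = 1 − 636/504 = -0.262

-0.262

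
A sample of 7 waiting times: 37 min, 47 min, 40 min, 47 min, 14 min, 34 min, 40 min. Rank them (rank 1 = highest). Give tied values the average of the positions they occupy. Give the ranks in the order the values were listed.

Sorted (descending): 47, 47, 40, 40, 37, 34, 14
The 2 values of 47 occupy positions 1–2 → average rank (1+2)/2 = 1.5.
The 2 values of 40 occupy positions 3–4 → average rank (3+4)/2 = 3.5.

5, 1.5, 3.5, 1.5, 7, 6, 3.5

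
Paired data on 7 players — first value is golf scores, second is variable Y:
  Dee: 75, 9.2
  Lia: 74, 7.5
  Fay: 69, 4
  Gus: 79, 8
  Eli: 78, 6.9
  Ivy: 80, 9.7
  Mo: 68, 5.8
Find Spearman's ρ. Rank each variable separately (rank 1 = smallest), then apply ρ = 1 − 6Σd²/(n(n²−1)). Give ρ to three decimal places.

Ranks of variable 1: 4, 3, 2, 6, 5, 7, 1
Ranks of variable 2: 6, 4, 1, 5, 3, 7, 2
d = r₁ − r₂: -2, -1, 1, 1, 2, 0, -1
d²: 4, 1, 1, 1, 4, 0, 1; Σd² = 12
ρ = 1 − 6·12/(7·48) = 1 − 72/336 = 0.786

0.786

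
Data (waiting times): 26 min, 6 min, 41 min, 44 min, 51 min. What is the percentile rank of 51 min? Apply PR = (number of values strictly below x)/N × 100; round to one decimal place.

80.0

N = 5.
Strictly below 51: 4. Equal to 51: 1.
PR = 4/5 × 100 = 80.0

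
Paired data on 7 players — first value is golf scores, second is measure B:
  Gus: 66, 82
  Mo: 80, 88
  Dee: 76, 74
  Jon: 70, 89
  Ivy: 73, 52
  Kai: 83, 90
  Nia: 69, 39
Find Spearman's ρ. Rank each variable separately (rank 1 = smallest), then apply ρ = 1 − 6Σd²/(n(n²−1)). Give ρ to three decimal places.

0.500

Ranks of variable 1: 1, 6, 5, 3, 4, 7, 2
Ranks of variable 2: 4, 5, 3, 6, 2, 7, 1
d = r₁ − r₂: -3, 1, 2, -3, 2, 0, 1
d²: 9, 1, 4, 9, 4, 0, 1; Σd² = 28
ρ = 1 − 6·28/(7·48) = 1 − 168/336 = 0.500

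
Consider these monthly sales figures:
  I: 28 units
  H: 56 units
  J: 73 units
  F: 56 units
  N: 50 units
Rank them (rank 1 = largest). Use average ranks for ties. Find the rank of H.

Sorted (descending): 73, 56, 56, 50, 28
The 2 values of 56 occupy positions 2–3 → average rank (2+3)/2 = 2.5.
H has value 56 units → rank 2.5.

2.5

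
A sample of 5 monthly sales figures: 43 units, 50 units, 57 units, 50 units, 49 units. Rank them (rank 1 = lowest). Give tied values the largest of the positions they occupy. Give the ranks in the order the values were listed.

1, 4, 5, 4, 2

Sorted (ascending): 43, 49, 50, 50, 57
The 2 values of 50 occupy positions 3–4 → each gets rank 4.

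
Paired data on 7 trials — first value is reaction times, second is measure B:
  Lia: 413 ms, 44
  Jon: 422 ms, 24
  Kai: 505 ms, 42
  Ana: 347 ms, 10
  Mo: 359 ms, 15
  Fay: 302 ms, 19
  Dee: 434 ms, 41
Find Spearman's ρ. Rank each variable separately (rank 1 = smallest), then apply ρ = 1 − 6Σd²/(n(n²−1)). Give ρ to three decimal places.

Ranks of variable 1: 4, 5, 7, 2, 3, 1, 6
Ranks of variable 2: 7, 4, 6, 1, 2, 3, 5
d = r₁ − r₂: -3, 1, 1, 1, 1, -2, 1
d²: 9, 1, 1, 1, 1, 4, 1; Σd² = 18
ρ = 1 − 6·18/(7·48) = 1 − 108/336 = 0.679

0.679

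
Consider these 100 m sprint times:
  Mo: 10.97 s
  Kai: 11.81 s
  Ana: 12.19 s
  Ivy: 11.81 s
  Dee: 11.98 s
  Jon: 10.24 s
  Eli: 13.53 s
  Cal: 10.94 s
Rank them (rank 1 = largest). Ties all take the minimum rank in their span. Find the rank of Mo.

6

Sorted (descending): 13.53, 12.19, 11.98, 11.81, 11.81, 10.97, 10.94, 10.24
The 2 values of 11.81 occupy positions 4–5 → each gets rank 4.
Mo has value 10.97 s → rank 6.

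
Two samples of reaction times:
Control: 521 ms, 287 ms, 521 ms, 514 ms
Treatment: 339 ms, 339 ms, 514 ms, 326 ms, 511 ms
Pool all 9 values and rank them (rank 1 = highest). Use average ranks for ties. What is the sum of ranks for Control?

Sorted (descending): 521, 521, 514, 514, 511, 339, 339, 326, 287
The 2 values of 521 occupy positions 1–2 → average rank (1+2)/2 = 1.5.
The 2 values of 514 occupy positions 3–4 → average rank (3+4)/2 = 3.5.
The 2 values of 339 occupy positions 6–7 → average rank (6+7)/2 = 6.5.
Control values → pooled ranks: 521→1.5, 287→9, 521→1.5, 514→3.5
Rank sum = 1.5 + 9 + 1.5 + 3.5 = 15.5

15.5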